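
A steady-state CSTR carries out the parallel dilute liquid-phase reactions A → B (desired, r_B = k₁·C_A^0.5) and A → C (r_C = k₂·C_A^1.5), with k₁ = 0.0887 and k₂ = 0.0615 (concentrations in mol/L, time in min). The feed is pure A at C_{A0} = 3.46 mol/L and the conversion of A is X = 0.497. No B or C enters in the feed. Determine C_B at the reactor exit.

0.779 mol/L

Exit C_A = C_{A0}(1−X) = 3.46×0.503 = 1.740 mol/L.
Rates in a CSTR are evaluated at the outlet concentration: r_B = 0.0887×1.740^0.5 = 0.1170, r_C = 0.0615×1.740^1.5 = 0.1412.
Fraction of consumed A going to B: r_B/(r_B+r_C) = 0.4532.
C_B = 0.4532·C_{A0}·X = 0.4532×3.46×0.497 = 0.779 mol/L.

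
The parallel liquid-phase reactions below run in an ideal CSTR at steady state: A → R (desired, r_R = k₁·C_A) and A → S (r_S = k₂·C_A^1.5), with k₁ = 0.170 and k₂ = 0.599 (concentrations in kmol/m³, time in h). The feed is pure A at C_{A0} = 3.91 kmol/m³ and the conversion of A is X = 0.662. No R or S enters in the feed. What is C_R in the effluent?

0.512 kmol/m³

Exit C_A = C_{A0}(1−X) = 3.91×0.338 = 1.322 kmol/m³.
Rates in a CSTR are evaluated at the outlet concentration: r_R = 0.170×1.322 = 0.2247, r_S = 0.599×1.322^1.5 = 0.9101.
Fraction of consumed A going to R: r_R/(r_R+r_S) = 0.1980.
C_R = 0.1980·C_{A0}·X = 0.1980×3.91×0.662 = 0.512 kmol/m³.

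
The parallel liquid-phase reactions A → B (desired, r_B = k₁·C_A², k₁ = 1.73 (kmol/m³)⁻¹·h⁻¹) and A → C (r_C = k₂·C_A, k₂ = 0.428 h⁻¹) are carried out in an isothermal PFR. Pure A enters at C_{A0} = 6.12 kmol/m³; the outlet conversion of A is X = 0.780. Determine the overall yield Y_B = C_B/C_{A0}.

0.724

C_A = C_{A0}(1−X) = 1.346 kmol/m³.
Along a PFR/batch, dC_C/dC_A = −r_C/(r_B+r_C) = −k₂/(k₂+k₁·C_A).
Integrating from C_{A0} to C_A: C_C = (0.428/1.73)·ln[(0.428+1.73·6.12)/(0.428+1.73·1.35)] = 0.2474·ln(11.02/2.757) = 0.3427 kmol/m³.
Then C_B = (C_{A0}−C_A) − C_C = 4.774 − 0.3427 = 4.431 kmol/m³.
Y_B = C_B/C_{A0} = 4.431/6.12 = 0.724.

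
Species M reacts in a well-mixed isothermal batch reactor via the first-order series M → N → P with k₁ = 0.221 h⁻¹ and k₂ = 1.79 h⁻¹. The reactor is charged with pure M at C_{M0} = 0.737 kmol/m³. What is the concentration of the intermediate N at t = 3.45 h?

The intermediate concentration in a first-order A→B→C sequence is C_N = k₁C_{M0}(e^(−k₁t) − e^(−k₂t))/(k₂−k₁).
e^(−k₁t) = e^(−0.221×3.45) = e^(−0.7625) = 0.4665; e^(−k₂t) = e^(−6.176) = 0.002080.
C_N = 0.221×0.737/(1.79−0.221) × (0.4665−0.002080) = 0.1038×0.4644 = 0.04821 kmol/m³.

0.0482 kmol/m³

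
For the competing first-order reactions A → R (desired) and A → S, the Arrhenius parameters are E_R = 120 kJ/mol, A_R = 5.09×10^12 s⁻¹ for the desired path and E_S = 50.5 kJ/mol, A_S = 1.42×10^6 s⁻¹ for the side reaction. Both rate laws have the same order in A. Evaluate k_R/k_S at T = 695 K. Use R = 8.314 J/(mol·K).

k_R/k_S = (A_R/A_S)·exp[−(E_R−E_S)/(RT)] = (A_R/A_S)·exp[(E_S−E_R)/(RT)].
(E_S−E_R)/(RT) = (50.5−120)×10³/(8.314×695) = -69500/5778 = -12.03.
k_R/k_S = (5.09×10^12/1.42×10^6)·exp(-12.03) = 3.585×10^6 × 5.975×10^-6 = 21.4.

21.4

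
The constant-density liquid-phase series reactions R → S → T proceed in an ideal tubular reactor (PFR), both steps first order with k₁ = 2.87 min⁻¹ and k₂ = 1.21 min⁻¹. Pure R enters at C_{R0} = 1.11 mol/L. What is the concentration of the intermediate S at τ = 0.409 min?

For first-order series with pure R initially, C_S(τ) = k₁C_{R0}/(k₂−k₁)·(e^(−k₁τ) − e^(−k₂τ)).
e^(−k₁τ) = e^(−2.87×0.409) = e^(−1.174) = 0.3092; e^(−k₂τ) = e^(−0.4949) = 0.6096.
C_S = 2.87×1.11/(1.21−2.87) × (0.3092−0.6096) = (-1.919)×(-0.3005) = 0.5766 mol/L.

0.577 mol/L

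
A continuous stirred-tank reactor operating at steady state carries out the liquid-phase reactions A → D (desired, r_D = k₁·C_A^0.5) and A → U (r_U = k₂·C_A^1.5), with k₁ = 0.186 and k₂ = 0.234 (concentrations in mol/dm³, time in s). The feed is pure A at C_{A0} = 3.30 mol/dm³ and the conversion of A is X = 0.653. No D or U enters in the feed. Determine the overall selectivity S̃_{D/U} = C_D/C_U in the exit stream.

Exit C_A = C_{A0}(1−X) = 3.30×0.347 = 1.145 mol/dm³.
A CSTR operates uniformly at the exit composition, giving r_D = 0.1990 and r_U = 0.2867 (each k·C_A^n at C_A = 1.145).
Overall selectivity = C_D/C_U = r_Dτ/(r_Uτ) = r_D/r_U = 0.694.

0.694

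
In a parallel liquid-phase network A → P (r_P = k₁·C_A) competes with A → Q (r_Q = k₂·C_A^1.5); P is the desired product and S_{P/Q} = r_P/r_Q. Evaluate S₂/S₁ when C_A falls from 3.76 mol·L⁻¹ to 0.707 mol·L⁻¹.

2.31

S_{P/Q} = (k₁/k₂)·C_A^-0.5, so S₂/S₁ = (C_{A,2}/C_{A,1})^-0.5.
= (0.707/3.76)^(-0.5) = (0.1880)^(-0.5) = 2.31.
Selectivity toward P rises as C_A falls — low-concentration operation is favoured.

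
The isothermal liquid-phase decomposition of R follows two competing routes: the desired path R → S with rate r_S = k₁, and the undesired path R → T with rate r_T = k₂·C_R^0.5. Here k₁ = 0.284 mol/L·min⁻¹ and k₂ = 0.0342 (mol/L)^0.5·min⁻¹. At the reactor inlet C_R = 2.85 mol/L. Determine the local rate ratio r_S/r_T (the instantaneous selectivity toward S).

4.92

S_{S/T} = r_S/r_T = (k₁)/(k₂·C_R^0.5) = (k₁/k₂)·C_R^-0.5.
= (0.284) / (0.0342×2.850^0.5) = 0.2840/0.05774 = 4.92.
The undesired path is higher order in R, so low C_R (CSTR or dilute feed) favours S.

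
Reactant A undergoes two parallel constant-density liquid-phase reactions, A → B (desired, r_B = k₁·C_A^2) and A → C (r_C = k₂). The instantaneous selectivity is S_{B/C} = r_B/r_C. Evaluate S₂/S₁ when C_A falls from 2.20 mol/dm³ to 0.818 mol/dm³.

0.138

S_{B/C} = (k₁/k₂)·C_A^2, so S₂/S₁ = (C_{A,2}/C_{A,1})^2.
= (0.818/2.20)^2 = (0.3718)^2 = 0.138.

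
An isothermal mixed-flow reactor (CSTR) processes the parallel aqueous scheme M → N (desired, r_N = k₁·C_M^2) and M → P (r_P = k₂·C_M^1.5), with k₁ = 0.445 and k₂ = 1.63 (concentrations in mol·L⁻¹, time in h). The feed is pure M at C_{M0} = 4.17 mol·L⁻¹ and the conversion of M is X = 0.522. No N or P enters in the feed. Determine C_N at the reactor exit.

Exit C_M = C_{M0}(1−X) = 4.17×0.478 = 1.993 mol·L⁻¹.
In a CSTR the entire volume is at exit conditions, so r_N = 0.445×1.993^2 = 1.768 and r_P = 1.63×1.993^1.5 = 4.587.
Fraction of consumed M going to N: r_N/(r_N+r_P) = 0.2782.
C_N = 0.2782·C_{M0}·X = 0.2782×4.17×0.522 = 0.606 mol·L⁻¹.

0.606 mol·L⁻¹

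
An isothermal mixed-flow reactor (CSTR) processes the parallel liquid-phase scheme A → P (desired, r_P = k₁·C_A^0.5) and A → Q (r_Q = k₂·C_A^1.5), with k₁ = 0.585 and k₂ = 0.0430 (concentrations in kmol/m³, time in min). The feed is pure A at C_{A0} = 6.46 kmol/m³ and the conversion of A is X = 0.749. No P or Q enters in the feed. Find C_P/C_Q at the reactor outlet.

Exit C_A = C_{A0}(1−X) = 6.46×0.251 = 1.621 kmol/m³.
A CSTR operates uniformly at the exit composition, giving r_P = 0.7449 and r_Q = 0.08878 (each k·C_A^n at C_A = 1.621).
Overall selectivity = C_P/C_Q = r_Pτ/(r_Qτ) = r_P/r_Q = 8.39.

8.39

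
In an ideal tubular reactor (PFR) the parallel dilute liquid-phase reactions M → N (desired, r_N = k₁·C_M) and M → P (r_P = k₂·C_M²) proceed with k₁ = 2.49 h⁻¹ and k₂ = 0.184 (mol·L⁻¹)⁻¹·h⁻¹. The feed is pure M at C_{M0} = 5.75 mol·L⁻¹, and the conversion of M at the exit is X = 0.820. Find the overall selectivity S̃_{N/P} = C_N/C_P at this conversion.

4.12

C_M = C_{M0}(1−X) = 1.035 mol·L⁻¹.
Along a PFR/batch, dC_N/dC_M = −r_N/(r_N+r_P) = −k₁/(k₁+k₂·C_M).
Integrating from C_{M0} to C_M: C_N = (2.49/0.184)·ln[(2.49+0.184·5.75)/(2.49+0.184·1.04)] = 13.53·ln(3.548/2.680) = 3.795 mol·L⁻¹.
C_P = (C_{M0}−C_M)−C_N = 0.9204 mol·L⁻¹; S̃_{N/P} = 3.795/0.9204 = 4.12.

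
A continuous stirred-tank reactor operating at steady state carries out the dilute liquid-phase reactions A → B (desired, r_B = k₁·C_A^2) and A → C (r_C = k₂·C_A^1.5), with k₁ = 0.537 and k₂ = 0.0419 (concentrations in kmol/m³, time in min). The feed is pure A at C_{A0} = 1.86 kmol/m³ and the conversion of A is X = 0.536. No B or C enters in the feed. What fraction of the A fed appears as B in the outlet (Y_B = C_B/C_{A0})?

Exit C_A = C_{A0}(1−X) = 1.86×0.464 = 0.8630 kmol/m³.
In a CSTR the entire volume is at exit conditions, so r_B = 0.537×0.8630^2 = 0.4000 and r_C = 0.0419×0.8630^1.5 = 0.03359.
Fraction of consumed A going to B: r_B/(r_B+r_C) = 0.9225.
C_B = 0.9225·C_{A0}·X = 0.9225×1.86×0.536 = 0.920 kmol/m³; Y_B = C_B/C_{A0} = 0.494.

0.494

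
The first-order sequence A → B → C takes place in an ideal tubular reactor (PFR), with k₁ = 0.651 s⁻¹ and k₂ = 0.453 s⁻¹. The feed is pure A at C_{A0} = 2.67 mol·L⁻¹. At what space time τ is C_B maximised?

1.83 s

For first-order series the maximum of C_B occurs at τ_opt = ln(k₂/k₁)/(k₂−k₁).
= ln(0.453/0.651)/(0.453−0.651) = ln(0.6959)/-0.1980 = -0.3626/-0.1980 = 1.83 s.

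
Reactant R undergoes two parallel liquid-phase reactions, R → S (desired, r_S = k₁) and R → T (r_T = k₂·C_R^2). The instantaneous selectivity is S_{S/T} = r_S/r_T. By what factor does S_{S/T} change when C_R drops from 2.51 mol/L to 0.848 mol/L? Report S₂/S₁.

8.76

S_{S/T} = (k₁/k₂)·C_R^-2, so S₂/S₁ = (C_{R,2}/C_{R,1})^-2.
= (0.848/2.51)^(-2) = (0.3378)^(-2) = 8.76.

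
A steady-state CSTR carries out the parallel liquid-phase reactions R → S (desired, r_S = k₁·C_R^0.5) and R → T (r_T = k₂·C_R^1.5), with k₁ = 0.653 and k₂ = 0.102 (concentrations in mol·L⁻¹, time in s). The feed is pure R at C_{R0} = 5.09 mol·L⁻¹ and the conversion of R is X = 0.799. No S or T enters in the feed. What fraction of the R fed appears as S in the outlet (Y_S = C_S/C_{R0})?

Exit C_R = C_{R0}(1−X) = 5.09×0.201 = 1.023 mol·L⁻¹.
A CSTR operates uniformly at the exit composition, giving r_S = 0.6605 and r_T = 0.1056 (each k·C_R^n at C_R = 1.023).
Fraction of consumed R going to S: r_S/(r_S+r_T) = 0.8622.
C_S = 0.8622·C_{R0}·X = 0.8622×5.09×0.799 = 3.51 mol·L⁻¹; Y_S = C_S/C_{R0} = 0.689.

0.689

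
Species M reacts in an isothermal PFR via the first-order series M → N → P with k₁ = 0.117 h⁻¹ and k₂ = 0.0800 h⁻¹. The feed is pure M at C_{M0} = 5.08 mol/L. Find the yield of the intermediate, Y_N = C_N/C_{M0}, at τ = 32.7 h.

The intermediate concentration in a first-order A→B→C sequence is C_N = k₁C_{M0}(e^(−k₁τ) − e^(−k₂τ))/(k₂−k₁).
e^(−k₁τ) = e^(−0.117×32.7) = e^(−3.826) = 0.02180; e^(−k₂τ) = e^(−2.616) = 0.07309.
C_N = 0.117×5.08/(0.0800−0.117) × (0.02180−0.07309) = (-16.06)×(-0.05130) = 0.8240 mol/L.
Y_N = C_N/C_{M0} = 0.8240/5.08 = 0.162.

0.162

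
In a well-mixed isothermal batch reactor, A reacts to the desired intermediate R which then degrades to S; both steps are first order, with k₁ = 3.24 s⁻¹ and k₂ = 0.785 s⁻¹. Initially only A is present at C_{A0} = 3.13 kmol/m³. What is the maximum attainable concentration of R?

At the optimum, C_{R,max}/C_{A0} = (k₁/k₂)^[k₂/(k₂−k₁)].
= (3.24/0.785)^(0.785/(0.785−3.24)) = (4.127)^(-0.3198) = 0.6355.
C_{R,max} = 0.6355×3.13 = 1.99 kmol/m³.

1.99 kmol/m³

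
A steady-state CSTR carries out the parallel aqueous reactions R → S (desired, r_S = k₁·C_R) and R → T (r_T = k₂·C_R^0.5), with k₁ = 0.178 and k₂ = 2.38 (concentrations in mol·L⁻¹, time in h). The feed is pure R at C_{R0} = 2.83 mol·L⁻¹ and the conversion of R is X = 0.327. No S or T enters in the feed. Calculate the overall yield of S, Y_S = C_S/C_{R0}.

0.0306

Exit C_R = C_{R0}(1−X) = 2.83×0.673 = 1.905 mol·L⁻¹.
A CSTR operates uniformly at the exit composition, giving r_S = 0.3390 and r_T = 3.285 (each k·C_R^n at C_R = 1.905).
Fraction of consumed R going to S: r_S/(r_S+r_T) = 0.09356.
C_S = 0.09356·C_{R0}·X = 0.09356×2.83×0.327 = 0.0866 mol·L⁻¹; Y_S = C_S/C_{R0} = 0.0306.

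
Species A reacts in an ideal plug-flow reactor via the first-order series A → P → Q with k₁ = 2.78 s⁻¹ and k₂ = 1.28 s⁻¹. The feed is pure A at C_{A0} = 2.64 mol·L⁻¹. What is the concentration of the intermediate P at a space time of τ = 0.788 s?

1.24 mol·L⁻¹

For first-order series with pure A initially, C_P(τ) = k₁C_{A0}/(k₂−k₁)·(e^(−k₁τ) − e^(−k₂τ)).
e^(−k₁τ) = e^(−2.78×0.788) = e^(−2.191) = 0.1118; e^(−k₂τ) = e^(−1.009) = 0.3647.
C_P = 2.78×2.64/(1.28−2.78) × (0.1118−0.3647) = (-4.893)×(-0.2529) = 1.237 mol·L⁻¹.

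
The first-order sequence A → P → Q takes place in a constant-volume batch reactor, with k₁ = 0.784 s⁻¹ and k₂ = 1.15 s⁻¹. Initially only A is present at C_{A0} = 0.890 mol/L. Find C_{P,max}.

For a first-order series the maximum intermediate yield is C_{P,max}/C_{A0} = (k₁/k₂)^[k₂/(k₂−k₁)].
= (0.784/1.15)^(1.15/(1.15−0.784)) = (0.6817)^(3.142) = 0.3001.
C_{P,max} = 0.3001×0.890 = 0.267 mol/L.

0.267 mol/L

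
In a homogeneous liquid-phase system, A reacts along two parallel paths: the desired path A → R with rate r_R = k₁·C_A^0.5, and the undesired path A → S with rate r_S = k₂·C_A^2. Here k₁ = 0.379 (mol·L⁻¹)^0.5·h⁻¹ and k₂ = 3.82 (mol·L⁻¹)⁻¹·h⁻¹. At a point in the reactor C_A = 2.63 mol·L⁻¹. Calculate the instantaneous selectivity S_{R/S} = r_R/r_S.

S_{R/S} = r_R/r_S = (k₁·C_A^0.5)/(k₂·C_A^2) = (k₁/k₂)·C_A^-1.5.
= (0.379×2.630^0.5) / (3.82×2.630^2) = 0.6146/26.42 = 0.0233.

0.0233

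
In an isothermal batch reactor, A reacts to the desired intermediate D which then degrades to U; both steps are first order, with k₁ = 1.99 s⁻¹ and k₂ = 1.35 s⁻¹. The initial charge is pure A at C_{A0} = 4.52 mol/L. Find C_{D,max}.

1.99 mol/L

For a first-order series the maximum intermediate yield is C_{D,max}/C_{A0} = (k₁/k₂)^[k₂/(k₂−k₁)].
= (1.99/1.35)^(1.35/(1.35−1.99)) = (1.474)^(-2.109) = 0.4411.
C_{D,max} = 0.4411×4.52 = 1.99 mol/L.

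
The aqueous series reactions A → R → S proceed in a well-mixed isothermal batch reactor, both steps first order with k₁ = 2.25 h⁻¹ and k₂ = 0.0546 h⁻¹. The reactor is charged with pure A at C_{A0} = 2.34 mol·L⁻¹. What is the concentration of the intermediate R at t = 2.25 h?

Solving the coupled first-order balances gives C_R(t) = [k₁/(k₂−k₁)]·C_{A0}·(e^(−k₁t) − e^(−k₂t)).
e^(−k₁t) = e^(−2.25×2.25) = e^(−5.062) = 0.006330; e^(−k₂t) = e^(−0.1229) = 0.8844.
C_R = 2.25×2.34/(0.0546−2.25) × (0.006330−0.8844) = (-2.398)×(-0.8781) = 2.106 mol·L⁻¹.

2.11 mol·L⁻¹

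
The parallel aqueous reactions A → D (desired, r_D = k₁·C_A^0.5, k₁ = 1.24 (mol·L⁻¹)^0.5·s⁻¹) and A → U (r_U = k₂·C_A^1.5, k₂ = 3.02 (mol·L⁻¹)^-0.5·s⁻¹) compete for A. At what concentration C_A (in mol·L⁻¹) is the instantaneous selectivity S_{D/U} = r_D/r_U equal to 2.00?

S_{D/U} = (k₁/k₂)·C_A⁻¹ ⇒ C_A = (S·k₂/k₁)^(-1).
= (2.00×3.02/1.24)^(-1) = (4.871)^(-1) = 0.205 mol·L⁻¹.

0.205 mol·L⁻¹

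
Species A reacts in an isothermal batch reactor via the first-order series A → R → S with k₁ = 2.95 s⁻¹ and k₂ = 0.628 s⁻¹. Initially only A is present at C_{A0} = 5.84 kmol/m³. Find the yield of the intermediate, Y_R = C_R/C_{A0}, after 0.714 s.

Solving the coupled first-order balances gives C_R(t) = [k₁/(k₂−k₁)]·C_{A0}·(e^(−k₁t) − e^(−k₂t)).
e^(−k₁t) = e^(−2.95×0.714) = e^(−2.106) = 0.1217; e^(−k₂t) = e^(−0.4484) = 0.6387.
C_R = 2.95×5.84/(0.628−2.95) × (0.1217−0.6387) = (-7.419)×(-0.5170) = 3.836 kmol/m³.
Y_R = C_R/C_{A0} = 3.836/5.84 = 0.657.

0.657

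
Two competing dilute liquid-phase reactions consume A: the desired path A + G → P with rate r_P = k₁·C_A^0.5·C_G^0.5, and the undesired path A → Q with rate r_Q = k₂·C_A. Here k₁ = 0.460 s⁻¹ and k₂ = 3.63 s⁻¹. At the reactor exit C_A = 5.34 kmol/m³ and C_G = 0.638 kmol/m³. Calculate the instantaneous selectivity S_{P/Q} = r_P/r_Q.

S_{P/Q} = r_P/r_Q = (k₁·C_A^0.5·C_G^0.5)/(k₂·C_A) = (k₁/k₂)·C_A^-0.5·C_G^0.5.
= (0.460×5.340^0.5×0.6380^0.5) / (3.63×5.340) = 0.8491/19.38 = 0.0438.
The undesired path is higher order in A, so low C_A (CSTR or dilute feed) favours P.

0.0438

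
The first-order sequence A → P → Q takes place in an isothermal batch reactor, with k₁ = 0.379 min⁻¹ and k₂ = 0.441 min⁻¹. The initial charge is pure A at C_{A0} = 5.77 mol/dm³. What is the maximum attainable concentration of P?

At the optimum, C_{P,max}/C_{A0} = (k₁/k₂)^[k₂/(k₂−k₁)].
= (0.379/0.441)^(0.441/(0.441−0.379)) = (0.8594)^(7.113) = 0.3404.
C_{P,max} = 0.3404×5.77 = 1.96 mol/dm³.

1.96 mol/dm³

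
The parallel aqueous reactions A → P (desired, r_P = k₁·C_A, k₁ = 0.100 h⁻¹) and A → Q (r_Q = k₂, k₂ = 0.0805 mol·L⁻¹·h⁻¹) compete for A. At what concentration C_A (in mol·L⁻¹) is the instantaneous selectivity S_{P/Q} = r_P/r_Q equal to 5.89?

S_{P/Q} = (k₁/k₂)·C_A ⇒ C_A = S·k₂/k₁.
= 5.89×0.0805/0.100 = 4.74 mol·L⁻¹.

4.74 mol·L⁻¹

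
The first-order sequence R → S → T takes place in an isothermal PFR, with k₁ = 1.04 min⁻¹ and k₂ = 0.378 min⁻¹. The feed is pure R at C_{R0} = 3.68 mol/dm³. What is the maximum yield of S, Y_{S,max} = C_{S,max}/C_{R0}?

At the optimum, C_{S,max}/C_{R0} = (k₁/k₂)^[k₂/(k₂−k₁)].
= (1.04/0.378)^(0.378/(0.378−1.04)) = (2.751)^(-0.5710) = 0.5611.

0.561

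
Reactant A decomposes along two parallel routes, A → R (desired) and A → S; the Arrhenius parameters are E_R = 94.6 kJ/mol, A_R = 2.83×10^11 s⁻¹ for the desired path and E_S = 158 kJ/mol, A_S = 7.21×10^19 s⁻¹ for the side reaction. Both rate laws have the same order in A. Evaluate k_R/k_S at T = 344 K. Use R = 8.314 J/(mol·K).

Since both paths have the same order in A, the concentration cancels and S_{R/S} = k_R/k_S = (A_R/A_S)·exp[(E_S−E_R)/(RT)].
(E_S−E_R)/(RT) = (158−94.6)×10³/(8.314×344) = 63400/2860 = 22.17.
k_R/k_S = (2.83×10^11/7.21×10^19)·exp(22.17) = 3.925×10^-9 × 4.239×10^9 = 16.6.

16.6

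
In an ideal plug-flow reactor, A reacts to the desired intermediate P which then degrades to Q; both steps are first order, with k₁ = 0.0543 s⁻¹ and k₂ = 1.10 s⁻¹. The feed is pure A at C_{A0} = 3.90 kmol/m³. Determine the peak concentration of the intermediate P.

0.165 kmol/m³

At the optimum, C_{P,max}/C_{A0} = (k₁/k₂)^[k₂/(k₂−k₁)].
= (0.0543/1.10)^(1.10/(1.10−0.0543)) = (0.04936)^(1.052) = 0.04222.
C_{P,max} = 0.04222×3.90 = 0.165 kmol/m³.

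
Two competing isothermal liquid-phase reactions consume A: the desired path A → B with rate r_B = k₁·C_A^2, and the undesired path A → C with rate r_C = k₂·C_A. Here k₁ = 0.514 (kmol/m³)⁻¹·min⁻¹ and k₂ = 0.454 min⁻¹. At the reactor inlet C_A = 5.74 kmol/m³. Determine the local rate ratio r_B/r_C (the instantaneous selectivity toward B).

S_{B/C} = r_B/r_C = (k₁·C_A^2)/(k₂·C_A) = (k₁/k₂)·C_A.
= (0.514×5.740^2) / (0.454×5.740) = 16.94/2.606 = 6.50.
Since the desired path is higher order in A, keeping C_A high (PFR or concentrated feed) favours B.

6.50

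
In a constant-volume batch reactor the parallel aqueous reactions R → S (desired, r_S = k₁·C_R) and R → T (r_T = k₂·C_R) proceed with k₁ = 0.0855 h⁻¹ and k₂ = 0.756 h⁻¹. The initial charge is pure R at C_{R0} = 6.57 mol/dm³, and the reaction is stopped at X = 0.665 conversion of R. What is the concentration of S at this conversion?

C_R = C_{R0}(1−X) = 2.201 mol/dm³.
Both paths are first order in R, so the instantaneous fraction to S is constant: dC_S/d(−C_R) = k₁/(k₁+k₂) = 0.1016.
C_S = 0.1016·(C_{R0}−C_R) = 0.1016×4.369 = 0.444 mol/dm³.

0.444 mol/dm³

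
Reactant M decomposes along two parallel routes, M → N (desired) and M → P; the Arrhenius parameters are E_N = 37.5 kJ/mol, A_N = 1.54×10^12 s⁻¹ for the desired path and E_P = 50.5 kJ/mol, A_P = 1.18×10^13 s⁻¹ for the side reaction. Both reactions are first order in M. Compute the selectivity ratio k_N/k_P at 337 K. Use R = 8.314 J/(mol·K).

13.5

k_N/k_P = (A_N/A_P)·exp[−(E_N−E_P)/(RT)] = (A_N/A_P)·exp[(E_P−E_N)/(RT)].
(E_P−E_N)/(RT) = (50.5−37.5)×10³/(8.314×337) = 13000/2802 = 4.640.
k_N/k_P = (1.54×10^12/1.18×10^13)·exp(4.640) = 0.1305 × 103.5 = 13.5.
Since E_N < E_P, lowering the temperature improves selectivity toward N.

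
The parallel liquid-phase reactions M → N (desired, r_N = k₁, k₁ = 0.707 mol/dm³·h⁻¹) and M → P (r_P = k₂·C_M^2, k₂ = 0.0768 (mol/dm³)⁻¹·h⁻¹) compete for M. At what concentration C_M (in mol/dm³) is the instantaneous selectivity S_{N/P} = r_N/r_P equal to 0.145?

S_{N/P} = (k₁/k₂)·C_M^-2 ⇒ C_M = (S·k₂/k₁)^(-0.5).
= (0.145×0.0768/0.707)^(-0.5) = (0.01575)^(-0.5) = 7.97 mol/dm³.

7.97 mol/dm³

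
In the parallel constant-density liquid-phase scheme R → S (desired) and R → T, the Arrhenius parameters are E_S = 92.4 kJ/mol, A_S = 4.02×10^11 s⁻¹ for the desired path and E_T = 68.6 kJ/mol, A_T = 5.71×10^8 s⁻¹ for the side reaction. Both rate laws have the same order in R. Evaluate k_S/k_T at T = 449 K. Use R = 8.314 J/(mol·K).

1.20

With equal orders, S_{S/T} = k_S/k_T = (A_S/A_T)·exp[(E_T−E_S)/(RT)].
(E_T−E_S)/(RT) = (68.6−92.4)×10³/(8.314×449) = -23800/3733 = -6.376.
k_S/k_T = (4.02×10^11/5.71×10^8)·exp(-6.376) = 704.0 × 0.001703 = 1.20.
Since E_S > E_T, raising the temperature improves selectivity toward S.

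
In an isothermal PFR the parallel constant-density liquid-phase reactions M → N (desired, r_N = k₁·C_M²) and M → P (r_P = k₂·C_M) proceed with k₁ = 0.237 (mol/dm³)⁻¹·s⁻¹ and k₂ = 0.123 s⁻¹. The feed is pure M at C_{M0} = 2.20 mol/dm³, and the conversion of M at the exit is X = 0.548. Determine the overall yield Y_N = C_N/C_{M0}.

0.410

C_M = C_{M0}(1−X) = 0.9944 mol/dm³.
Along a PFR/batch, dC_P/dC_M = −r_P/(r_N+r_P) = −k₂/(k₂+k₁·C_M).
Integrating from C_{M0} to C_M: C_P = (0.123/0.237)·ln[(0.123+0.237·2.20)/(0.123+0.237·0.994)] = 0.5190·ln(0.6444/0.3587) = 0.3041 mol/dm³.
Then C_N = (C_{M0}−C_M) − C_P = 1.206 − 0.3041 = 0.9015 mol/dm³.
Y_N = C_N/C_{M0} = 0.9015/2.20 = 0.410.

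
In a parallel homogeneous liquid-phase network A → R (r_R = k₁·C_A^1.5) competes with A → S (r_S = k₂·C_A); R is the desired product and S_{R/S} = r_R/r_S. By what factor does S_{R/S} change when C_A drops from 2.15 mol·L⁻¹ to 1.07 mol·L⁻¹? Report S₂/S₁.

S_{R/S} = (k₁/k₂)·C_A^0.5, so S₂/S₁ = (C_{A,2}/C_{A,1})^0.5.
= (1.07/2.15)^0.5 = (0.4977)^0.5 = 0.705.
Selectivity toward R falls as C_A falls — high-concentration operation is favoured.

0.705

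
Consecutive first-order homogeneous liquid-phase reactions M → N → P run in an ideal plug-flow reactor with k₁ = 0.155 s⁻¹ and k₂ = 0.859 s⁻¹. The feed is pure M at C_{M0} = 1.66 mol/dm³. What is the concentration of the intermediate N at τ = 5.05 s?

0.162 mol/dm³

For first-order series with pure M initially, C_N(τ) = k₁C_{M0}/(k₂−k₁)·(e^(−k₁τ) − e^(−k₂τ)).
e^(−k₁τ) = e^(−0.155×5.05) = e^(−0.7827) = 0.4571; e^(−k₂τ) = e^(−4.338) = 0.01306.
C_N = 0.155×1.66/(0.859−0.155) × (0.4571−0.01306) = 0.3655×0.4441 = 0.1623 mol/dm³.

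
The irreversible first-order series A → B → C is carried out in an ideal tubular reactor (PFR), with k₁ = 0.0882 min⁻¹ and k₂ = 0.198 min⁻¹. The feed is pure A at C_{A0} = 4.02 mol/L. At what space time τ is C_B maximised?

7.36 min

Setting dC_B/dτ = 0 gives τ_opt = ln(k₂/k₁)/(k₂−k₁).
= ln(0.198/0.0882)/(0.198−0.0882) = ln(2.245)/0.1098 = 0.8087/0.1098 = 7.36 min.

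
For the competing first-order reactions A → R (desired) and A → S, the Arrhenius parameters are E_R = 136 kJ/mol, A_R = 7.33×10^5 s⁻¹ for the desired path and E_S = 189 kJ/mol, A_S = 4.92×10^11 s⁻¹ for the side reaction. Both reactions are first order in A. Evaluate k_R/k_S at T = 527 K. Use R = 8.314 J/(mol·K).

0.267

Since both paths have the same order in A, the concentration cancels and S_{R/S} = k_R/k_S = (A_R/A_S)·exp[(E_S−E_R)/(RT)].
(E_S−E_R)/(RT) = (189−136)×10³/(8.314×527) = 53000/4381 = 12.10.
k_R/k_S = (7.33×10^5/4.92×10^11)·exp(12.10) = 1.490×10^-6 × 1.792×10^5 = 0.267.
Since E_R < E_S, lowering the temperature improves selectivity toward R.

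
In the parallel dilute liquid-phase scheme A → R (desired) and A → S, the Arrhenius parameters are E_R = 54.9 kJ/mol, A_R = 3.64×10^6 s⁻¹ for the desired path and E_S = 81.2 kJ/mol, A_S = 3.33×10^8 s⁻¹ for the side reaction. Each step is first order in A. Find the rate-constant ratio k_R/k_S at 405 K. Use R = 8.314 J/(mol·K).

27.0

With equal orders, S_{R/S} = k_R/k_S = (A_R/A_S)·exp[(E_S−E_R)/(RT)].
(E_S−E_R)/(RT) = (81.2−54.9)×10³/(8.314×405) = 26300/3367 = 7.811.
k_R/k_S = (3.64×10^6/3.33×10^8)·exp(7.811) = 0.01093 × 2467 = 27.0.
Since E_R < E_S, lowering the temperature improves selectivity toward R.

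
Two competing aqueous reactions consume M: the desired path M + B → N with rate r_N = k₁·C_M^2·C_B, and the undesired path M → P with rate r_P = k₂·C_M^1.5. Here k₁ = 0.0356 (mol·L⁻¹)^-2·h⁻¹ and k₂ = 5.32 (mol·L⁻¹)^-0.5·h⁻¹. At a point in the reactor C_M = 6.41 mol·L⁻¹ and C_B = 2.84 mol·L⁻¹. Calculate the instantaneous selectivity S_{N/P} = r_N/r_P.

S_{N/P} = r_N/r_P = (k₁·C_M^2·C_B)/(k₂·C_M^1.5) = (k₁/k₂)·C_M^0.5·C_B.
= (0.0356×6.410^2×2.840) / (5.32×6.410^1.5) = 4.154/86.34 = 0.0481.

0.0481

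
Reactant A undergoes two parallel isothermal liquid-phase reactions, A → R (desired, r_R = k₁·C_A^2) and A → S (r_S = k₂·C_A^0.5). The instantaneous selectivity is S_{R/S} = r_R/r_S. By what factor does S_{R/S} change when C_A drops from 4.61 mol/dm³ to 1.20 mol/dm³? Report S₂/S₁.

S_{R/S} = (k₁/k₂)·C_A^1.5, so S₂/S₁ = (C_{A,2}/C_{A,1})^1.5.
= (1.20/4.61)^1.5 = (0.2603)^1.5 = 0.133.

0.133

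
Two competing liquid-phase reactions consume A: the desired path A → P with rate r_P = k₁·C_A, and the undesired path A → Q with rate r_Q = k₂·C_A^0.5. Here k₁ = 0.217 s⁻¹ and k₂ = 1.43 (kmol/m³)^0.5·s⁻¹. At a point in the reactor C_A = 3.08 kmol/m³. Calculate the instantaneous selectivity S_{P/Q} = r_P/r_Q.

S_{P/Q} = r_P/r_Q = (k₁·C_A)/(k₂·C_A^0.5) = (k₁/k₂)·C_A^0.5.
= (0.217×3.080) / (1.43×3.080^0.5) = 0.6684/2.510 = 0.266.

0.266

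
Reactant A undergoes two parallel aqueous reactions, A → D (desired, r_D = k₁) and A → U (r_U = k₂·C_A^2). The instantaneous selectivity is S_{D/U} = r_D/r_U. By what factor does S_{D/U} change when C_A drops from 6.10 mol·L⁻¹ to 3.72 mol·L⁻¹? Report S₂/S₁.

S_{D/U} = (k₁/k₂)·C_A^-2, so S₂/S₁ = (C_{A,2}/C_{A,1})^-2.
= (3.72/6.10)^(-2) = (0.6098)^(-2) = 2.69.

2.69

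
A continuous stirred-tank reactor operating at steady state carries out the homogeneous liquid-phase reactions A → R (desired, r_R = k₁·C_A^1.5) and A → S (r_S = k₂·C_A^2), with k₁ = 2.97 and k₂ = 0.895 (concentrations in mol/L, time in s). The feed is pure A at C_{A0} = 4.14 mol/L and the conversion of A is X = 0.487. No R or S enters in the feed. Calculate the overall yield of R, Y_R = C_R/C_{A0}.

Exit C_A = C_{A0}(1−X) = 4.14×0.513 = 2.124 mol/L.
A CSTR operates uniformly at the exit composition, giving r_R = 9.192 and r_S = 4.037 (each k·C_A^n at C_A = 2.124).
Fraction of consumed A going to R: r_R/(r_R+r_S) = 0.6948.
C_R = 0.6948·C_{A0}·X = 0.6948×4.14×0.487 = 1.40 mol/L; Y_R = C_R/C_{A0} = 0.338.

0.338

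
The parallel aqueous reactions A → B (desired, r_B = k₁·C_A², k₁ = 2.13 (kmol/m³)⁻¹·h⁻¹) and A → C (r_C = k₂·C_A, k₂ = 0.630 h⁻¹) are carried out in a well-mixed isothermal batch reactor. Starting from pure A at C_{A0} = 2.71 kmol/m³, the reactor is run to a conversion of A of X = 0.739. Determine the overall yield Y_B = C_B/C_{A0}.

0.619

C_A = C_{A0}(1−X) = 0.7073 kmol/m³.
Along a PFR/batch, dC_C/dC_A = −r_C/(r_B+r_C) = −k₂/(k₂+k₁·C_A).
Integrating from C_{A0} to C_A: C_C = (0.630/2.13)·ln[(0.630+2.13·2.71)/(0.630+2.13·0.707)] = 0.2958·ln(6.402/2.137) = 0.3246 kmol/m³.
Then C_B = (C_{A0}−C_A) − C_C = 2.003 − 0.3246 = 1.678 kmol/m³.
Y_B = C_B/C_{A0} = 1.678/2.71 = 0.619.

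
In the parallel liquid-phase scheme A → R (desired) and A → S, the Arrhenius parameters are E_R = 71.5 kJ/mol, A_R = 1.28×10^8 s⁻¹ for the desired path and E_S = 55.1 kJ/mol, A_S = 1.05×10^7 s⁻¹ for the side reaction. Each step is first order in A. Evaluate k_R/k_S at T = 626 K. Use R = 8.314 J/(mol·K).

0.522

k_R/k_S = (A_R/A_S)·exp[−(E_R−E_S)/(RT)] = (A_R/A_S)·exp[(E_S−E_R)/(RT)].
(E_S−E_R)/(RT) = (55.1−71.5)×10³/(8.314×626) = -16400/5205 = -3.151.
k_R/k_S = (1.28×10^8/1.05×10^7)·exp(-3.151) = 12.19 × 0.04281 = 0.522.
Since E_R > E_S, raising the temperature improves selectivity toward R.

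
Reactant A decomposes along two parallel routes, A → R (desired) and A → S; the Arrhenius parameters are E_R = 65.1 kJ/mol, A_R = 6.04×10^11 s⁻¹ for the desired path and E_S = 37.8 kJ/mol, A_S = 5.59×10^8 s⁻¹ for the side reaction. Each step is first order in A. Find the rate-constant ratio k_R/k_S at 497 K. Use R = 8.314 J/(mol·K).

1.46

With equal orders, S_{R/S} = k_R/k_S = (A_R/A_S)·exp[(E_S−E_R)/(RT)].
(E_S−E_R)/(RT) = (37.8−65.1)×10³/(8.314×497) = -27300/4132 = -6.607.
k_R/k_S = (6.04×10^11/5.59×10^8)·exp(-6.607) = 1081 × 0.001351 = 1.46.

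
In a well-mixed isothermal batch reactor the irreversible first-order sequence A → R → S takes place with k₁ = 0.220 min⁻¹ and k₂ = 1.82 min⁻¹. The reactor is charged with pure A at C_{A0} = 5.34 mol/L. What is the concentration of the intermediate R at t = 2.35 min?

0.428 mol/L

The intermediate concentration in a first-order A→B→C sequence is C_R = k₁C_{A0}(e^(−k₁t) − e^(−k₂t))/(k₂−k₁).
e^(−k₁t) = e^(−0.220×2.35) = e^(−0.5170) = 0.5963; e^(−k₂t) = e^(−4.277) = 0.01388.
C_R = 0.220×5.34/(1.82−0.220) × (0.5963−0.01388) = 0.7342×0.5824 = 0.4276 mol/L.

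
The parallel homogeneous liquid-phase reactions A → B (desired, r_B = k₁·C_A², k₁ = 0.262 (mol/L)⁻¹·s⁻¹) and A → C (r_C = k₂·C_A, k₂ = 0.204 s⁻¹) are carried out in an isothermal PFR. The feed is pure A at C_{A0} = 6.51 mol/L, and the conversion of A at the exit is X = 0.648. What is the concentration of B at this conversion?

3.55 mol/L

C_A = C_{A0}(1−X) = 2.292 mol/L.
Along a PFR/batch, dC_C/dC_A = −r_C/(r_B+r_C) = −k₂/(k₂+k₁·C_A).
Integrating from C_{A0} to C_A: C_C = (0.204/0.262)·ln[(0.204+0.262·6.51)/(0.204+0.262·2.29)] = 0.7786·ln(1.910/0.8044) = 0.6732 mol/L.
Then C_B = (C_{A0}−C_A) − C_C = 4.218 − 0.6732 = 3.545 mol/L.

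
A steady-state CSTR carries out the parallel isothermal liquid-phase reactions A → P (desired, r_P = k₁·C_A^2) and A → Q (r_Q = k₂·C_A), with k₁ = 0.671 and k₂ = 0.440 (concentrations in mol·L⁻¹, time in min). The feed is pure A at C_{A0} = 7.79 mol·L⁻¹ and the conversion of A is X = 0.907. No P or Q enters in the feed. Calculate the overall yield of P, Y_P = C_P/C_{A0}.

Exit C_A = C_{A0}(1−X) = 7.79×0.0930 = 0.7245 mol·L⁻¹.
Rates in a CSTR are evaluated at the outlet concentration: r_P = 0.671×0.7245^2 = 0.3522, r_Q = 0.440×0.7245 = 0.3188.
Fraction of consumed A going to P: r_P/(r_P+r_Q) = 0.5249.
C_P = 0.5249·C_{A0}·X = 0.5249×7.79×0.907 = 3.71 mol·L⁻¹; Y_P = C_P/C_{A0} = 0.476.

0.476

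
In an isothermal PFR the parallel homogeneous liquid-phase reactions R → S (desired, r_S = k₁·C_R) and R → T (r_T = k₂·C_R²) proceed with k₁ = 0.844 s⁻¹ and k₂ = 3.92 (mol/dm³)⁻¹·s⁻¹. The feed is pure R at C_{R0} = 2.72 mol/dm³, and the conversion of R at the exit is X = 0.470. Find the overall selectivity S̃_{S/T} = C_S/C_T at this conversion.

0.107

C_R = C_{R0}(1−X) = 1.442 mol/dm³.
Along a PFR/batch, dC_S/dC_R = −r_S/(r_S+r_T) = −k₁/(k₁+k₂·C_R).
Integrating from C_{R0} to C_R: C_S = (0.844/3.92)·ln[(0.844+3.92·2.72)/(0.844+3.92·1.44)] = 0.2153·ln(11.51/6.495) = 0.1231 mol/dm³.
C_T = (C_{R0}−C_R)−C_S = 1.155 mol/dm³; S̃_{S/T} = 0.1231/1.155 = 0.107.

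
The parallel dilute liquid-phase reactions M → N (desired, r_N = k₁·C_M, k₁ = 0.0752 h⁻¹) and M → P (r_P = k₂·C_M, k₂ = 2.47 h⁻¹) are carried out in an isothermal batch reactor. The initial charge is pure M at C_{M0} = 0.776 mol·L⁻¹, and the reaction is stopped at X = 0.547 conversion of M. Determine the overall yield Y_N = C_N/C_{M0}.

C_M = C_{M0}(1−X) = 0.3515 mol·L⁻¹.
Both paths are first order in M, so the instantaneous fraction to N is constant: dC_N/d(−C_M) = k₁/(k₁+k₂) = 0.02955.
C_N = 0.02955·(C_{M0}−C_M) = 0.02955×0.4245 = 0.0125 mol·L⁻¹.
Y_N = C_N/C_{M0} = 0.01254/0.776 = 0.0162.

0.0162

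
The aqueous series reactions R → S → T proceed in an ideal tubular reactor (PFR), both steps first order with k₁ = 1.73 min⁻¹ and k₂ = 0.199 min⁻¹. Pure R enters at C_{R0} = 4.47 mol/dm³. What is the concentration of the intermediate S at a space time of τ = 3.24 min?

2.63 mol/dm³

For first-order series with pure R initially, C_S(τ) = k₁C_{R0}/(k₂−k₁)·(e^(−k₁τ) − e^(−k₂τ)).
e^(−k₁τ) = e^(−1.73×3.24) = e^(−5.605) = 0.003679; e^(−k₂τ) = e^(−0.6448) = 0.5248.
C_S = 1.73×4.47/(0.199−1.73) × (0.003679−0.5248) = (-5.051)×(-0.5211) = 2.632 mol/dm³.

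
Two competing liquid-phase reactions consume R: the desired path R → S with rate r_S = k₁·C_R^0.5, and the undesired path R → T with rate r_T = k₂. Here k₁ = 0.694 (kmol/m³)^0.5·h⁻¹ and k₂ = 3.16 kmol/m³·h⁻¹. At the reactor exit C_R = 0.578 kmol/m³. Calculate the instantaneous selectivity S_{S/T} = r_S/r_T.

0.167

S_{S/T} = r_S/r_T = (k₁·C_R^0.5)/(k₂) = (k₁/k₂)·C_R^0.5.
= (0.694×0.5780^0.5) / (3.16) = 0.5276/3.160 = 0.167.
Since the desired path is higher order in R, keeping C_R high (PFR or concentrated feed) favours S.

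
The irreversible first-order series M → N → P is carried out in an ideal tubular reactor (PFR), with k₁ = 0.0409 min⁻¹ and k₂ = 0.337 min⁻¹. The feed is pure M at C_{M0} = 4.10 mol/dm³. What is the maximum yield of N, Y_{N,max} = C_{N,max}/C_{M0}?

At the optimum, C_{N,max}/C_{M0} = (k₁/k₂)^[k₂/(k₂−k₁)].
= (0.0409/0.337)^(0.337/(0.337−0.0409)) = (0.1214)^(1.138) = 0.09069.

0.0907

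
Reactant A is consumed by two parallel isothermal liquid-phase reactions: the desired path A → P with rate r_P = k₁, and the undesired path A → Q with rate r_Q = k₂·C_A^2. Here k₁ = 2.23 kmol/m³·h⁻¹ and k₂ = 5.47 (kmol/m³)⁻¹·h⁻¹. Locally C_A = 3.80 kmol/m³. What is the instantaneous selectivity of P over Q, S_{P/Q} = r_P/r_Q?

0.0282

S_{P/Q} = r_P/r_Q = (k₁)/(k₂·C_A^2) = (k₁/k₂)·C_A^-2.
= (2.23) / (5.47×3.800^2) = 2.230/78.99 = 0.0282.
The undesired path is higher order in A, so low C_A (CSTR or dilute feed) favours P.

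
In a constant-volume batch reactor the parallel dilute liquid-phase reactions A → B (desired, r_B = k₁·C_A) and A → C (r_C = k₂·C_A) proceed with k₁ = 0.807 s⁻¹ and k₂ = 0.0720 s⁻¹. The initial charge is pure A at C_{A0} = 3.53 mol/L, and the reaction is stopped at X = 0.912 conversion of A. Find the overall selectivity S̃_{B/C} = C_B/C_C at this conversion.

C_A = C_{A0}(1−X) = 0.3106 mol/L.
Both paths are first order in A, so the instantaneous fraction to B is constant: dC_B/d(−C_A) = k₁/(k₁+k₂) = 0.9181.
C_B = 0.9181·(C_{A0}−C_A) = 0.9181×3.219 = 2.96 mol/L.
C_C = (C_{A0}−C_A)−C_B = 0.2637 mol/L; S̃_{B/C} = 2.956/0.2637 = 11.2.

11.2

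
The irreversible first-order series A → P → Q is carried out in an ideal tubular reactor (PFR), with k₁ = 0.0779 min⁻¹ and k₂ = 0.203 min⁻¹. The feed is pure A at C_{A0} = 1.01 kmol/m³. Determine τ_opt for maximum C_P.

7.66 min

The intermediate peaks when r₁ = r₂, i.e. k₁e^(−k₁τ) = k₂e^(−k₂τ), giving τ_opt = ln(k₂/k₁)/(k₂−k₁).
= ln(0.203/0.0779)/(0.203−0.0779) = ln(2.606)/0.1251 = 0.9578/0.1251 = 7.66 min.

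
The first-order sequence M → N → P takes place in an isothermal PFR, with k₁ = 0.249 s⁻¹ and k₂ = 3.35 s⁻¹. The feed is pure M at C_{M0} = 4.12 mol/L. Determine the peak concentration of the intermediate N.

Evaluating C_N at τ_opt = ln(k₂/k₁)/(k₂−k₁) gives C_{N,max}/C_{M0} = (k₁/k₂)^[k₂/(k₂−k₁)].
= (0.249/3.35)^(3.35/(3.35−0.249)) = (0.07433)^(1.080) = 0.06033.
C_{N,max} = 0.06033×4.12 = 0.249 mol/L.

0.249 mol/L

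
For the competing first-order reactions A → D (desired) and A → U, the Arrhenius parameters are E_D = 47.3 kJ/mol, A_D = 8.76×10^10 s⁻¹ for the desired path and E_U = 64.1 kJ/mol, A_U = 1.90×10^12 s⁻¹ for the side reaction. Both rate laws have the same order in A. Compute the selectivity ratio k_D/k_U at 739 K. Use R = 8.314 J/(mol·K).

0.710

k_D/k_U = (A_D/A_U)·exp[−(E_D−E_U)/(RT)] = (A_D/A_U)·exp[(E_U−E_D)/(RT)].
(E_U−E_D)/(RT) = (64.1−47.3)×10³/(8.314×739) = 16800/6144 = 2.734.
k_D/k_U = (8.76×10^10/1.90×10^12)·exp(2.734) = 0.04611 × 15.40 = 0.710.
Since E_D < E_U, lowering the temperature improves selectivity toward D.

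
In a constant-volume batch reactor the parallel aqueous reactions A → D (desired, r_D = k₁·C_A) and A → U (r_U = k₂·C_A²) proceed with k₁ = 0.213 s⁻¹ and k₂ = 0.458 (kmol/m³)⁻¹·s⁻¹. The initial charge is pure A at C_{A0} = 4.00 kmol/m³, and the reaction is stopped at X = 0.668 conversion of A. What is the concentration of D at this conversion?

C_A = C_{A0}(1−X) = 1.328 kmol/m³.
Along a PFR/batch, dC_D/dC_A = −r_D/(r_D+r_U) = −k₁/(k₁+k₂·C_A).
Integrating from C_{A0} to C_A: C_D = (0.213/0.458)·ln[(0.213+0.458·4.00)/(0.213+0.458·1.33)] = 0.4651·ln(2.045/0.8212) = 0.4243 kmol/m³.

0.424 kmol/m³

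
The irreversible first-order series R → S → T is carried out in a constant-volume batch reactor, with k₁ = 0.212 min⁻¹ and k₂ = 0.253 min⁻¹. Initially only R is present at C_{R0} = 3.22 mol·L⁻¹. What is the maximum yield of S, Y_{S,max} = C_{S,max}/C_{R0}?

0.336

Evaluating C_S at t_opt = ln(k₂/k₁)/(k₂−k₁) gives C_{S,max}/C_{R0} = (k₁/k₂)^[k₂/(k₂−k₁)].
= (0.212/0.253)^(0.253/(0.253−0.212)) = (0.8379)^(6.171) = 0.3359.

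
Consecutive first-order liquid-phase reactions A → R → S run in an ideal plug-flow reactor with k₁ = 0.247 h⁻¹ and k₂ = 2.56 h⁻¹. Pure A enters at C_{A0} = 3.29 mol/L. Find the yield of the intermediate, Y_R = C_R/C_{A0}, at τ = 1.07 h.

0.0751

The intermediate concentration in a first-order A→B→C sequence is C_R = k₁C_{A0}(e^(−k₁τ) − e^(−k₂τ))/(k₂−k₁).
e^(−k₁τ) = e^(−0.247×1.07) = e^(−0.2643) = 0.7678; e^(−k₂τ) = e^(−2.739) = 0.06462.
C_R = 0.247×3.29/(2.56−0.247) × (0.7678−0.06462) = 0.3513×0.7031 = 0.2470 mol/L.
Y_R = C_R/C_{A0} = 0.2470/3.29 = 0.0751.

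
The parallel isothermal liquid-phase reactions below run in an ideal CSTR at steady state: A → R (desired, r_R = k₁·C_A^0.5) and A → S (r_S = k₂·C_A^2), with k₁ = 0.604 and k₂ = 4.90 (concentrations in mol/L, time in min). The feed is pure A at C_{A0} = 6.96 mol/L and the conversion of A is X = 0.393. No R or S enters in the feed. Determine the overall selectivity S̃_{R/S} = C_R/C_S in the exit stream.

Exit C_A = C_{A0}(1−X) = 6.96×0.607 = 4.225 mol/L.
In a CSTR the entire volume is at exit conditions, so r_R = 0.604×4.225^0.5 = 1.241 and r_S = 4.90×4.225^2 = 87.46.
Overall selectivity = C_R/C_S = r_Rτ/(r_Sτ) = r_R/r_S = 0.0142.

0.0142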